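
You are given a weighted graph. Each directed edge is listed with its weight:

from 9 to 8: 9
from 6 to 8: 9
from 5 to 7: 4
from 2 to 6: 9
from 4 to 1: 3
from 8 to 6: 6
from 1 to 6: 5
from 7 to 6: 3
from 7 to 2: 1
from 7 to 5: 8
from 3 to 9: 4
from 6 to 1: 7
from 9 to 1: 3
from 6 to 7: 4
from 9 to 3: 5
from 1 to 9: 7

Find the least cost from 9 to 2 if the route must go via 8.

Shortest 9→8: 9 → 8 = 9
Shortest 8→2: 8 → 6 → 7 → 2 = 11
Total via 8: 9 + 11 = 20.

20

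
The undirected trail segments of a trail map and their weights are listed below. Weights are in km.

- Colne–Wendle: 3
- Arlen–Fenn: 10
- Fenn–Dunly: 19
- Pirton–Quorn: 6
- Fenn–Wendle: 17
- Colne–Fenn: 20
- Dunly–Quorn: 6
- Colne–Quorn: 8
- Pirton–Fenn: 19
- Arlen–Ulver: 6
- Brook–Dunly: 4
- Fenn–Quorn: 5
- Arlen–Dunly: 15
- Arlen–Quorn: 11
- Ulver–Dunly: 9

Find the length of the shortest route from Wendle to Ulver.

Running Dijkstra from Wendle:
Wendle: 0
Colne: 3  (via Wendle)
Quorn: 11  (via Colne)
Fenn: 16  (via Quorn)
Pirton: 17  (via Quorn)
Dunly: 17  (via Quorn)
Brook: 21  (via Dunly)
Arlen: 22  (via Quorn)
Ulver: 26  (via Dunly)
Shortest route: Wendle–Colne–Quorn–Dunly–Ulver = 26 km.

26 km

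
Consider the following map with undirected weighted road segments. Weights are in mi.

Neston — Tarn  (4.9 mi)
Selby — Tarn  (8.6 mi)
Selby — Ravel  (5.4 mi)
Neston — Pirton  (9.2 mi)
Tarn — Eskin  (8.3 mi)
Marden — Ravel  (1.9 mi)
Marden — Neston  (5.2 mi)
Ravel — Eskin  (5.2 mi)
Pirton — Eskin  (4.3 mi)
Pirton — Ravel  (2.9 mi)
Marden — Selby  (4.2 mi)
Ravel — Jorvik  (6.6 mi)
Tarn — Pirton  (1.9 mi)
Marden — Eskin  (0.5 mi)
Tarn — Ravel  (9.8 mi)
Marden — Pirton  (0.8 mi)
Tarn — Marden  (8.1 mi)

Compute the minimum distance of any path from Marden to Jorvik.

Shortest distances from Marden:
Marden: 0
Eskin: 0.5  (via Marden)
Pirton: 0.8  (via Marden)
Ravel: 1.9  (via Marden)
Tarn: 2.7  (via Pirton)
Selby: 4.2  (via Marden)
Neston: 5.2  (via Marden)
Jorvik: 8.5  (via Ravel)
Shortest route: Marden–Ravel–Jorvik = 8.5 mi.

8.5 mi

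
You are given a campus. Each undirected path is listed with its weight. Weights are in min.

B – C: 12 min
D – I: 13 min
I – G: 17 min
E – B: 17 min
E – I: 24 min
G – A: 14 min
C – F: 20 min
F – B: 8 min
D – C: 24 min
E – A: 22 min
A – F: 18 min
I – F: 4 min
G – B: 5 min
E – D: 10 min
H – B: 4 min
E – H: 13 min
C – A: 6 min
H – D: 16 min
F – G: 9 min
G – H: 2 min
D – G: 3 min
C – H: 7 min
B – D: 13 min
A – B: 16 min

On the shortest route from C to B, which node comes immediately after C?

H

Candidate routes:
C → B: 12 = 12
C → H → G → B: 7+2+5 = 14
C → H → B: 7+4 = 11
C → A → B: 6+16 = 22
The minimum is 11 min via C → H → B.
So from C the first move is to H.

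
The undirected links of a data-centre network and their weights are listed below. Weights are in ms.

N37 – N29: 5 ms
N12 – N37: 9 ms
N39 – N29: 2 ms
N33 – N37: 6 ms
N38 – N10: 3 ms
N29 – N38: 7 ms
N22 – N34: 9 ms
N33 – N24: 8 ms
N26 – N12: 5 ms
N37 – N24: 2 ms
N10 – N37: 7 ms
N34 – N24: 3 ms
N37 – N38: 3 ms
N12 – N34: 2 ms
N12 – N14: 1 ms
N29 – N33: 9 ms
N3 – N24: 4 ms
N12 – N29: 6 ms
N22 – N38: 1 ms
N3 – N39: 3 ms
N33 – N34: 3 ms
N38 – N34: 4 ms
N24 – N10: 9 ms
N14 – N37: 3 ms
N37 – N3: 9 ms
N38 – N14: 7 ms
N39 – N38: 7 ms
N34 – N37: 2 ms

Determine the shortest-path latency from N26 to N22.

Running Dijkstra from N26:
N26: 0
N12: 5  (via N26)
N14: 6  (via N12)
N34: 7  (via N12)
N37: 9  (via N14)
N24: 10  (via N34)
N33: 10  (via N34)
N29: 11  (via N12)
N38: 11  (via N34)
N22: 12  (via N38)
Shortest route: N26 → N12 → N34 → N38 → N22 = 12 ms.

12 ms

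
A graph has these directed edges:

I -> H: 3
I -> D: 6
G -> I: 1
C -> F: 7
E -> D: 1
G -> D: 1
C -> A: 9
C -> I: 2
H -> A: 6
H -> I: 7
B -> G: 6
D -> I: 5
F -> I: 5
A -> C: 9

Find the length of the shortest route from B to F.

Running Dijkstra from B:
B: 0
G: 6  (via B)
D: 7  (via G)
I: 7  (via G)
H: 10  (via I)
A: 16  (via H)
C: 25  (via A)
F: 32  (via C)
Shortest route: B → G → I → H → A → C → F = 32.

32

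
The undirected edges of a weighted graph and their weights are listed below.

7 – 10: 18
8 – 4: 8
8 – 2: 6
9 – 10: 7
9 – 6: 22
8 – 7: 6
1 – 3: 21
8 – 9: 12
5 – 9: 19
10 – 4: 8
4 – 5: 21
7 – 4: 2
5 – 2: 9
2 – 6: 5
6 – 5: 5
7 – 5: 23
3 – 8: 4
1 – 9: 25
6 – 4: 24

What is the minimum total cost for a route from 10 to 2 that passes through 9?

25

Best 10 to 9: 10–9 costing 7
Best 9 to 2: 9–8–2 costing 18
Total via 9: 7 + 18 = 25.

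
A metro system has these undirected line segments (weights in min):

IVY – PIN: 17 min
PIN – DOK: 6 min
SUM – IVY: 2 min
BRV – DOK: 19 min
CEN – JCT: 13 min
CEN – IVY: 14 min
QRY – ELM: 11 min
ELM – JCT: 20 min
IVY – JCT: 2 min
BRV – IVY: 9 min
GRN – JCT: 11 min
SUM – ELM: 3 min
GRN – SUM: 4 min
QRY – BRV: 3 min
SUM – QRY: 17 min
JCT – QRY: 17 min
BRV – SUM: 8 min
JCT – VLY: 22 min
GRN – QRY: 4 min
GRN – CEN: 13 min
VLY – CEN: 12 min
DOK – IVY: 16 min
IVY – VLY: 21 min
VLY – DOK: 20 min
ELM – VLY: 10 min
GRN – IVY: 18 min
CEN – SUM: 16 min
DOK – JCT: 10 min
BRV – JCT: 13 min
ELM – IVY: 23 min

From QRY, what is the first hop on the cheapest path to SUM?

GRN

Candidate routes:
QRY → GRN → SUM: 4+4 = 8
QRY → BRV → SUM: 3+8 = 11
Cheapest is QRY → GRN → SUM at 8 min.
So from QRY the first move is to GRN.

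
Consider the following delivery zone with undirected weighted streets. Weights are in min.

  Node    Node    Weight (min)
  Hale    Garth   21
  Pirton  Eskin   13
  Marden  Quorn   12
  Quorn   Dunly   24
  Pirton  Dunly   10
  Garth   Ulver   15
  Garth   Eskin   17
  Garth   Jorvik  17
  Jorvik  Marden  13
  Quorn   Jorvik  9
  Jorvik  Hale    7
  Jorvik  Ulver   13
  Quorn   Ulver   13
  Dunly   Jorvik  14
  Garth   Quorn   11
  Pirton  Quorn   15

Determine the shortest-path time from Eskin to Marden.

Compare a few routes:
Eskin - Pirton - Quorn - Marden: 13+15+12 = 40
Eskin - Garth - Jorvik - Marden: 17+17+13 = 47
Eskin - Garth - Quorn - Jorvik - Marden: 17+11+9+13 = 50
The minimum is 40 min via Eskin - Pirton - Quorn - Marden.

40 min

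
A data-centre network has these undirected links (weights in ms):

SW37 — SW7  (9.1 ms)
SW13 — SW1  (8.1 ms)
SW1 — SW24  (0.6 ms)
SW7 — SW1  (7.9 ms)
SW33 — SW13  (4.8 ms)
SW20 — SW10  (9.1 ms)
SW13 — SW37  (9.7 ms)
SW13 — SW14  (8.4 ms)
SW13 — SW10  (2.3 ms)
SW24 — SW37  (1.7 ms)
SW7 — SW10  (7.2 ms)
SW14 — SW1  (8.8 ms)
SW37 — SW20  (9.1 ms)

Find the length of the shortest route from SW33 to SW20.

16.2 ms

Enumerating some paths:
SW33 → SW13 → SW10 → SW20: 4.8+2.3+9.1 = 16.2
SW33 → SW13 → SW1 → SW24 → SW37 → SW20: 4.8+8.1+0.6+1.7+9.1 = 24.3
SW33 → SW13 → SW10 → SW7 → SW37 → SW20: 4.8+2.3+7.2+9.1+9.1 = 32.5
SW33 → SW13 → SW37 → SW20: 4.8+9.7+9.1 = 23.6
Cheapest is SW33 → SW13 → SW10 → SW20 at 16.2 ms.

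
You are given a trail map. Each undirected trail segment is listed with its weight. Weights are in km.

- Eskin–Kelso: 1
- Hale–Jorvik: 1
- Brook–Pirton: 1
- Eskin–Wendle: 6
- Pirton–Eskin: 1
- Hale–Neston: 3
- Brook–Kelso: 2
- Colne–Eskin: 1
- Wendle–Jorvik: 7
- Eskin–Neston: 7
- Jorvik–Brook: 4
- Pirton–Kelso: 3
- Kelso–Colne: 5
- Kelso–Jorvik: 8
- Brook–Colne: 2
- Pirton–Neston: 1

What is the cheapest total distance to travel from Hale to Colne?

Enumerating some paths:
Hale–Neston–Pirton–Eskin–Colne: 3+1+1+1 = 6
Hale–Jorvik–Brook–Colne: 1+4+2 = 7
Hale–Neston–Pirton–Brook–Colne: 3+1+1+2 = 7
Cheapest is Hale–Neston–Pirton–Eskin–Colne at 6 km.

6 km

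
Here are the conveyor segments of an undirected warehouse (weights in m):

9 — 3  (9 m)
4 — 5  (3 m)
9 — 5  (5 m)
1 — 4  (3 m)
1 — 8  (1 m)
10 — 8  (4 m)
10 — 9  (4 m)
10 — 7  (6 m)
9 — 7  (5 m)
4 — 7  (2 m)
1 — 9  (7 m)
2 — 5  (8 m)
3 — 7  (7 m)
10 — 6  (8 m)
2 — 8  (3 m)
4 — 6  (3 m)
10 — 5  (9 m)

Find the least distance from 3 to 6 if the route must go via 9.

19 m

Best 3 to 9: 3–9 costing 9
Best 9 to 6: 9–7–4–6 costing 10
Total via 9: 9 + 10 = 19 m.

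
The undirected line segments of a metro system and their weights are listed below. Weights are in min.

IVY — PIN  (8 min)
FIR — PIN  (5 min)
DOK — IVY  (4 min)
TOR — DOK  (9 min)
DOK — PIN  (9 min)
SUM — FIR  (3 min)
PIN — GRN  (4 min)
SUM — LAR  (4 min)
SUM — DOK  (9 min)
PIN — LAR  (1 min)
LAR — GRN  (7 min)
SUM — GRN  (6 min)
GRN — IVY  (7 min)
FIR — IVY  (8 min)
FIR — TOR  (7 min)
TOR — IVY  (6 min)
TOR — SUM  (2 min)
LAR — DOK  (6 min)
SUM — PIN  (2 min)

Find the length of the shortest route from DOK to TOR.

9 min

Running Dijkstra from DOK:
DOK: 0
IVY: 4  (via DOK)
LAR: 6  (via DOK)
PIN: 7  (via LAR)
SUM: 9  (via DOK)
TOR: 9  (via DOK)
Shortest route: DOK → TOR = 9 min.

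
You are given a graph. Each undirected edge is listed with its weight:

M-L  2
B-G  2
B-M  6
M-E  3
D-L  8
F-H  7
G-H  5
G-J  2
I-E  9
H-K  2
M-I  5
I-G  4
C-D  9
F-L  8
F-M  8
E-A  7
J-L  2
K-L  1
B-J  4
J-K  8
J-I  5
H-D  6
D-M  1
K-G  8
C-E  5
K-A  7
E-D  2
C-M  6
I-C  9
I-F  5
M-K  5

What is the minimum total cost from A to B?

14

Running Dijkstra from A:
A: 0
E: 7  (via A)
K: 7  (via A)
L: 8  (via K)
D: 9  (via E)
H: 9  (via K)
J: 10  (via L)
M: 10  (via E)
C: 12  (via E)
G: 12  (via J)
B: 14  (via J)
Shortest route: A–K–L–J–B = 14.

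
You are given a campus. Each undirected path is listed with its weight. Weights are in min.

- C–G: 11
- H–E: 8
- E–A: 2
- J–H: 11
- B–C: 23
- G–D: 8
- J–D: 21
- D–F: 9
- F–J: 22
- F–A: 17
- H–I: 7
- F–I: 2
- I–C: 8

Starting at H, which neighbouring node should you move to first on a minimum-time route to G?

I

Enumerating some paths:
H–I–C–G: 7+8+11 = 26
H–J–D–G: 11+21+8 = 40
H–E–A–F–D–G: 8+2+17+9+8 = 44
H–E–A–F–I–C–G: 8+2+17+2+8+11 = 48
Cheapest is H–I–C–G at 26 min.
So from H the first move is to I.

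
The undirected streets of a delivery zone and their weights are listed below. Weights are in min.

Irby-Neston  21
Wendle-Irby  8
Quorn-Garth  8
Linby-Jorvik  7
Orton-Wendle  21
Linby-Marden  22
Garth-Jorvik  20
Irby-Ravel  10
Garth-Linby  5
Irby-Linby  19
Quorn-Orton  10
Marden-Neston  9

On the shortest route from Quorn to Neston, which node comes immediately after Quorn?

Garth

Candidate routes:
Quorn - Orton - Wendle - Irby - Neston: 10+21+8+21 = 60
Quorn - Garth - Linby - Marden - Neston: 8+5+22+9 = 44
Quorn - Garth - Linby - Irby - Neston: 8+5+19+21 = 53
Cheapest is Quorn - Garth - Linby - Marden - Neston at 44 min.
So from Quorn the first move is to Garth.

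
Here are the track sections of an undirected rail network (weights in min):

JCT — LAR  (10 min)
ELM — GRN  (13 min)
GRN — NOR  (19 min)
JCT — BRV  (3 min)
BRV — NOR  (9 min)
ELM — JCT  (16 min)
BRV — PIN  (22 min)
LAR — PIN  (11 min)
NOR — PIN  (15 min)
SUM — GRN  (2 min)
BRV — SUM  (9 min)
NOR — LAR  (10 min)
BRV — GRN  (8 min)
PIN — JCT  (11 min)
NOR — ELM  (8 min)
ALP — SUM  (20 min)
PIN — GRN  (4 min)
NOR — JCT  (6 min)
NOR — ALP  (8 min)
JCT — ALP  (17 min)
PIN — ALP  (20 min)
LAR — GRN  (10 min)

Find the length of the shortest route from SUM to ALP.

Candidate routes:
SUM - BRV - NOR - ALP: 9+9+8 = 26
SUM - ALP: 20 = 20
SUM - GRN - PIN - ALP: 2+4+20 = 26
Cheapest is SUM - ALP at 20 min.

20 min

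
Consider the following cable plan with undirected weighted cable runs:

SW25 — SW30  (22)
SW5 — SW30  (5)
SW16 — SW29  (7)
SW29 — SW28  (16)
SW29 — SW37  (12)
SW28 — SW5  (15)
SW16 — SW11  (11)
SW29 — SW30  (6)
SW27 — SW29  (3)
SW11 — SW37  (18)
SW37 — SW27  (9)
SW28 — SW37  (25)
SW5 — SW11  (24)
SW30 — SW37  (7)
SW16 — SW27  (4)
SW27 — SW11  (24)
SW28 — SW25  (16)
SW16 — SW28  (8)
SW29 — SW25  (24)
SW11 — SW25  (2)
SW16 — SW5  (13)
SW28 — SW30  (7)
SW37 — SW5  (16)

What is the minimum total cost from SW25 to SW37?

Compare a few routes:
SW25–SW30–SW37: 22+7 = 29
SW25–SW11–SW16–SW27–SW37: 2+11+4+9 = 26
SW25–SW28–SW30–SW37: 16+7+7 = 30
SW25–SW11–SW37: 2+18 = 20
The minimum is 20 via SW25–SW11–SW37.

20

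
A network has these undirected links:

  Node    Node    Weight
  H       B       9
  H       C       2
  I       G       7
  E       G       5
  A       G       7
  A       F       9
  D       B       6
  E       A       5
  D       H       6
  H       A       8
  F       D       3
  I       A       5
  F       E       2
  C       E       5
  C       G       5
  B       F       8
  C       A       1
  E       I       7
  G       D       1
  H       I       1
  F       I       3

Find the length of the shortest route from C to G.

Shortest distances from C:
C: 0
A: 1  (via C)
H: 2  (via C)
I: 3  (via H)
E: 5  (via C)
G: 5  (via C)
Shortest route: C → G = 5.

5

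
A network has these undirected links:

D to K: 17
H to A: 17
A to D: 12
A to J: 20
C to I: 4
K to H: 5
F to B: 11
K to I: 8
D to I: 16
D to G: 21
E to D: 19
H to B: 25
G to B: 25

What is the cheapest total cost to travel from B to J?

62

Running Dijkstra from B:
B: 0
F: 11  (via B)
G: 25  (via B)
H: 25  (via B)
K: 30  (via H)
I: 38  (via K)
A: 42  (via H)
C: 42  (via I)
D: 46  (via G)
J: 62  (via A)
Shortest route: B–H–A–J = 62.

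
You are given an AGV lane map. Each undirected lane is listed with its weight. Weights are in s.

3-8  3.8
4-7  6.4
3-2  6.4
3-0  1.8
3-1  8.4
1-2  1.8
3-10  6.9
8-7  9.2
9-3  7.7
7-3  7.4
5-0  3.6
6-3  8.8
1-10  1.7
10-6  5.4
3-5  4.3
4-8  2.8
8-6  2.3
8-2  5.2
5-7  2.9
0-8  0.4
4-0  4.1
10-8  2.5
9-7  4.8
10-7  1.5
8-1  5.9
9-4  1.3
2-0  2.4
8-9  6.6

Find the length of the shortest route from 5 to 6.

6.3 s

Enumerating some paths:
5 → 7 → 10 → 8 → 6: 2.9+1.5+2.5+2.3 = 9.2
5 → 0 → 8 → 6: 3.6+0.4+2.3 = 6.3
5 → 3 → 0 → 8 → 6: 4.3+1.8+0.4+2.3 = 8.8
Cheapest is 5 → 0 → 8 → 6 at 6.3 s.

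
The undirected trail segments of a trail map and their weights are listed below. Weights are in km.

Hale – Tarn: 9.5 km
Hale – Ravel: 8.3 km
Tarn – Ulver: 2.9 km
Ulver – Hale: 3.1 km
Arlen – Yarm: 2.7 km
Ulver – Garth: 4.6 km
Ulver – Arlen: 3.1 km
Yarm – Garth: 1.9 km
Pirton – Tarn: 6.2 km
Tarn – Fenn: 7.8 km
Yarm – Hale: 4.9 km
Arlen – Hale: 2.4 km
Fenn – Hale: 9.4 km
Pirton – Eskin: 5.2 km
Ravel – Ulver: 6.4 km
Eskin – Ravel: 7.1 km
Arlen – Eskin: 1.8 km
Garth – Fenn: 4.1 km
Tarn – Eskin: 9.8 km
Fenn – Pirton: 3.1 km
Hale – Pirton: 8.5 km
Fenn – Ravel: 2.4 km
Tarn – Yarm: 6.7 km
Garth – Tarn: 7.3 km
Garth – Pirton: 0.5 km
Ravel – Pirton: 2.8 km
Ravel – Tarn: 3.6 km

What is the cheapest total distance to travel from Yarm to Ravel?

5.2 km

Settle nodes by increasing distance from Yarm:
Yarm: 0
Garth: 1.9  (via Yarm)
Pirton: 2.4  (via Garth)
Arlen: 2.7  (via Yarm)
Eskin: 4.5  (via Arlen)
Hale: 4.9  (via Yarm)
Ravel: 5.2  (via Pirton)
Shortest route: Yarm → Garth → Pirton → Ravel = 5.2 km.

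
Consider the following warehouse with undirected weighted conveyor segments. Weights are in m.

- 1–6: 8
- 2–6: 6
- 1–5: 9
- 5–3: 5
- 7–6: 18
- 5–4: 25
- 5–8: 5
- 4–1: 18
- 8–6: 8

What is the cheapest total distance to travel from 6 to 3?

Enumerating some paths:
6–8–5–3: 8+5+5 = 18
6–1–5–3: 8+9+5 = 22
The minimum is 18 m via 6–8–5–3.

18 m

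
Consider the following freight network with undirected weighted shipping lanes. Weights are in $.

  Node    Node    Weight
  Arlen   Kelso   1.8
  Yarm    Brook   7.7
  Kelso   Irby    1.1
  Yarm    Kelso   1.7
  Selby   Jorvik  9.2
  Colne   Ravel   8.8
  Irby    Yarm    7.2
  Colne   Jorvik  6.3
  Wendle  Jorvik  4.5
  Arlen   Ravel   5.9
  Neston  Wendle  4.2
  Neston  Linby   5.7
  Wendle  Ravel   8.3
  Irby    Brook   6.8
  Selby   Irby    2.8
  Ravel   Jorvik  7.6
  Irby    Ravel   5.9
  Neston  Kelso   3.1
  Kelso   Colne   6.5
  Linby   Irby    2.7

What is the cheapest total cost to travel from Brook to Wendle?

Enumerating some paths:
Brook - Irby - Linby - Neston - Wendle: 6.8+2.7+5.7+4.2 = 19.4
Brook - Yarm - Kelso - Neston - Wendle: 7.7+1.7+3.1+4.2 = 16.7
Brook - Irby - Kelso - Neston - Wendle: 6.8+1.1+3.1+4.2 = 15.2
Cheapest is Brook - Irby - Kelso - Neston - Wendle at $15.2.

$15.2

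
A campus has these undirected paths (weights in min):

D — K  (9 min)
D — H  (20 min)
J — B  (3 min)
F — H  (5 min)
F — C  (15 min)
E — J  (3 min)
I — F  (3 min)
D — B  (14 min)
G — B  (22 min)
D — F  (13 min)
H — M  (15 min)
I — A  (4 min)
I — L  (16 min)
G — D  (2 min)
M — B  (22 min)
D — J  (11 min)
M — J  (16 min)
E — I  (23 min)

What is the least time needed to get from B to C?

Shortest distances from B:
B: 0
J: 3  (via B)
E: 6  (via J)
D: 14  (via B)
G: 16  (via D)
M: 19  (via J)
K: 23  (via D)
F: 27  (via D)
I: 29  (via E)
H: 32  (via F)
A: 33  (via I)
C: 42  (via F)
Shortest route: B–D–F–C = 42 min.

42 min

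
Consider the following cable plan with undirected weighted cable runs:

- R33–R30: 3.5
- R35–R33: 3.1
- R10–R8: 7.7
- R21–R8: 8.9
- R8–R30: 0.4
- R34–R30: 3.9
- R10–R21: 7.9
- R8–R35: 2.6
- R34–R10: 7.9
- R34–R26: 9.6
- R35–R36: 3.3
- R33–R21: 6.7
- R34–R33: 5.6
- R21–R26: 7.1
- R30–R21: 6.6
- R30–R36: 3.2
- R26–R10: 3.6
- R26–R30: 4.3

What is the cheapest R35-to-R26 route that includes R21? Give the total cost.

Best R35 to R21: R35 → R8 → R30 → R21 costing 9.6
Shortest R21→R26: R21 → R26 = 7.1
Total via R21: 9.6 + 7.1 = 16.7.

16.7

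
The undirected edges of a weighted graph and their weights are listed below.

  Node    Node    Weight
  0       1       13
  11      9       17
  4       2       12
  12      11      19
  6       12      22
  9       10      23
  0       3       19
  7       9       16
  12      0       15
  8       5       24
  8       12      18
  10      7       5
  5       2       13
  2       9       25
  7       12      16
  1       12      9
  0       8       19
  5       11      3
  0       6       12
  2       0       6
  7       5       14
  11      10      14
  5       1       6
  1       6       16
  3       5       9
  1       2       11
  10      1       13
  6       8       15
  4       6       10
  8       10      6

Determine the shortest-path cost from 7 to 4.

36

Candidate routes:
7–10–8–6–4: 5+6+15+10 = 36
7–5–2–4: 14+13+12 = 39
The minimum is 36 via 7–10–8–6–4.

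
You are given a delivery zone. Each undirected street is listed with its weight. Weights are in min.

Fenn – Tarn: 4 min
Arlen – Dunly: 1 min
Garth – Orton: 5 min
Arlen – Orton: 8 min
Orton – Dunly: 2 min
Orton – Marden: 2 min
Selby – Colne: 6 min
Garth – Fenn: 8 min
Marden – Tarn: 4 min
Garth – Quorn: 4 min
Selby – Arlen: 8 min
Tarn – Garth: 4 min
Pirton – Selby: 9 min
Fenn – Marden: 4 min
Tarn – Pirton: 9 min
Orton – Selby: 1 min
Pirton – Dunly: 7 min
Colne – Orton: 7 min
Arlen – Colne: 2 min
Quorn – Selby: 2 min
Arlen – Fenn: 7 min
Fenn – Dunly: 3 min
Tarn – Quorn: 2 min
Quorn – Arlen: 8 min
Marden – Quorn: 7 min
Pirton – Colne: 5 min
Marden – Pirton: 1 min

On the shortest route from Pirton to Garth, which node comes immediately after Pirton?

Marden

Enumerating some paths:
Pirton - Marden - Orton - Garth: 1+2+5 = 8
Pirton - Marden - Tarn - Garth: 1+4+4 = 9
The minimum is 8 min via Pirton - Marden - Orton - Garth.
So from Pirton the first move is to Marden.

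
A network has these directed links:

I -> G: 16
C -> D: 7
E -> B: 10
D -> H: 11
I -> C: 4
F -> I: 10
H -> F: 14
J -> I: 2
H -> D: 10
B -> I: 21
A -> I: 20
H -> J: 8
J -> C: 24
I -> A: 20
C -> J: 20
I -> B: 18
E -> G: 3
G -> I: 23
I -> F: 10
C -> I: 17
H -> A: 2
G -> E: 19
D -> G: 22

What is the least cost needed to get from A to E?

Shortest distances from A:
A: 0
I: 20  (via A)
C: 24  (via I)
F: 30  (via I)
D: 31  (via C)
G: 36  (via I)
B: 38  (via I)
H: 42  (via D)
J: 44  (via C)
E: 55  (via G)
Shortest route: A–I–G–E = 55.

55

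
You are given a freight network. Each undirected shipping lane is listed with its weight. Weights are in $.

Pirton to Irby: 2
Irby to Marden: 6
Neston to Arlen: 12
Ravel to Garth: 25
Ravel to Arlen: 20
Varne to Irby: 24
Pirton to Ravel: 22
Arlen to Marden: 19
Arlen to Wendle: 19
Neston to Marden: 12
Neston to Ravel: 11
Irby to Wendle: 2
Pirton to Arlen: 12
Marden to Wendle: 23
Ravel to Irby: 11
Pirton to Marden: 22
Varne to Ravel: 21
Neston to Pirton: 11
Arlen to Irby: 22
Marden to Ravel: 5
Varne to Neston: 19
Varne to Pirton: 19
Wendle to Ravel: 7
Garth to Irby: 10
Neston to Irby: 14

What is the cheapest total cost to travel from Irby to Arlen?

$14

Enumerating some paths:
Irby → Pirton → Arlen: 2+12 = 14
Irby → Wendle → Arlen: 2+19 = 21
Irby → Marden → Arlen: 6+19 = 25
Irby → Arlen: 22 = 22
The minimum is $14 via Irby → Pirton → Arlen.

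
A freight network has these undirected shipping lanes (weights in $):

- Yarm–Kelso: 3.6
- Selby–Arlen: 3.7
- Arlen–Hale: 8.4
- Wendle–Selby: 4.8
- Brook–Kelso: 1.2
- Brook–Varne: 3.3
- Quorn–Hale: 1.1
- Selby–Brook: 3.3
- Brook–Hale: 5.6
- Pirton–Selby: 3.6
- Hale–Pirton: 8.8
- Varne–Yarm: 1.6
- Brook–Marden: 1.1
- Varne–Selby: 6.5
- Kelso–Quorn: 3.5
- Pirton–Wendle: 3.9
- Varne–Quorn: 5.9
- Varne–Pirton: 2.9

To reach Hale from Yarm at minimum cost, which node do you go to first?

Compare a few routes:
Yarm - Varne - Quorn - Hale: 1.6+5.9+1.1 = 8.6
Yarm - Kelso - Quorn - Hale: 3.6+3.5+1.1 = 8.2
Cheapest is Yarm - Kelso - Quorn - Hale at $8.2.
So from Yarm the first move is to Kelso.

Kelso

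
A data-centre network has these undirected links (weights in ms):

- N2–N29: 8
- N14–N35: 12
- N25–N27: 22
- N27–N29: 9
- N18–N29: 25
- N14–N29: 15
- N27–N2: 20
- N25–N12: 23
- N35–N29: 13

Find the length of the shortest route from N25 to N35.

44 ms

Running Dijkstra from N25:
N25: 0
N27: 22  (via N25)
N12: 23  (via N25)
N29: 31  (via N27)
N2: 39  (via N29)
N35: 44  (via N29)
Shortest route: N25–N27–N29–N35 = 44 ms.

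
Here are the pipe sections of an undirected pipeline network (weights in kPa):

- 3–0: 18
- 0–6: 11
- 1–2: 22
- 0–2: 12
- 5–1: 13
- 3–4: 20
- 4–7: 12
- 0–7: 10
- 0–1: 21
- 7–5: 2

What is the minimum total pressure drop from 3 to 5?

Candidate routes:
3 → 4 → 7 → 5: 20+12+2 = 34
3 → 0 → 1 → 5: 18+21+13 = 52
3 → 0 → 7 → 5: 18+10+2 = 30
The minimum is 30 kPa via 3 → 0 → 7 → 5.

30 kPa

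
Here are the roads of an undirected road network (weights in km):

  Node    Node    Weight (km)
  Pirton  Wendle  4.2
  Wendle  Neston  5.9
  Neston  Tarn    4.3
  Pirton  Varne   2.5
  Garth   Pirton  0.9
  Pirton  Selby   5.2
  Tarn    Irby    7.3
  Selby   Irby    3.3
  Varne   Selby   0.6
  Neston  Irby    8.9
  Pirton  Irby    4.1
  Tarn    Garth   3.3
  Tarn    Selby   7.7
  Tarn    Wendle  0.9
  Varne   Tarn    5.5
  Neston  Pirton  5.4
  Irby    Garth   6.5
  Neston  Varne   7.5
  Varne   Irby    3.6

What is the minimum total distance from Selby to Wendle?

Settle nodes by increasing distance from Selby:
Selby: 0
Varne: 0.6  (via Selby)
Pirton: 3.1  (via Varne)
Irby: 3.3  (via Selby)
Garth: 4  (via Pirton)
Tarn: 6.1  (via Varne)
Wendle: 7  (via Tarn)
Shortest route: Selby–Varne–Tarn–Wendle = 7 km.

7 km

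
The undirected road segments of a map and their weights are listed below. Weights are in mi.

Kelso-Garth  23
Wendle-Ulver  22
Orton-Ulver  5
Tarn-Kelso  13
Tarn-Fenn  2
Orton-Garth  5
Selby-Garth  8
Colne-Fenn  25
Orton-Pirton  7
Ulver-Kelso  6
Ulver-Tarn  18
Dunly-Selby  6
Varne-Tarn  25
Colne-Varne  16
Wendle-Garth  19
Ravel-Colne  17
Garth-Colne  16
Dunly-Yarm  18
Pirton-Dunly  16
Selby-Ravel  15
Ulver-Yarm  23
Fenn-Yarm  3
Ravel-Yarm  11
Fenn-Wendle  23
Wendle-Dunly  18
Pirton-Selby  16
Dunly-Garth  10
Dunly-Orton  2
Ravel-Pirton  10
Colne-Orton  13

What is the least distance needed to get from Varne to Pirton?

36 mi

Candidate routes:
Varne - Colne - Orton - Pirton: 16+13+7 = 36
Varne - Colne - Garth - Orton - Pirton: 16+16+5+7 = 44
Varne - Colne - Ravel - Pirton: 16+17+10 = 43
The minimum is 36 mi via Varne - Colne - Orton - Pirton.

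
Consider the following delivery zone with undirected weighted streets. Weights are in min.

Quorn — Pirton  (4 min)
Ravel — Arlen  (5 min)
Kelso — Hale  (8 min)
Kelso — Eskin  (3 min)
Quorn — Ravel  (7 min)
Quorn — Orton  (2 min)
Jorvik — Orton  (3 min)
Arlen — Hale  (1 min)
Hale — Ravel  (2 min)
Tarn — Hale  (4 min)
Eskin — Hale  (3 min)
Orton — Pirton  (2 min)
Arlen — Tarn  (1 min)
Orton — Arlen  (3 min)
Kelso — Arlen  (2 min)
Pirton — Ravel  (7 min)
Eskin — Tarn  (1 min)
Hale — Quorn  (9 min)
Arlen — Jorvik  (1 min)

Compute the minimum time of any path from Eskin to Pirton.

Candidate routes:
Eskin → Kelso → Arlen → Orton → Pirton: 3+2+3+2 = 10
Eskin → Tarn → Arlen → Jorvik → Orton → Pirton: 1+1+1+3+2 = 8
Eskin → Tarn → Arlen → Orton → Pirton: 1+1+3+2 = 7
Eskin → Hale → Arlen → Orton → Pirton: 3+1+3+2 = 9
Cheapest is Eskin → Tarn → Arlen → Orton → Pirton at 7 min.

7 min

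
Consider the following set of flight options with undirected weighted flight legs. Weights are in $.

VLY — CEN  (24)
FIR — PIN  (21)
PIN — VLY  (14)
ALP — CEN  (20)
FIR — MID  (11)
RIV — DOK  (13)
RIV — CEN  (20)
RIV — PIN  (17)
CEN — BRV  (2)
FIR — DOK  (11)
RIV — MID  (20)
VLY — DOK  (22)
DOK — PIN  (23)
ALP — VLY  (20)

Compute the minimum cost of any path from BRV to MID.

Enumerating some paths:
BRV → CEN → VLY → DOK → FIR → MID: 2+24+22+11+11 = 70
BRV → CEN → RIV → DOK → FIR → MID: 2+20+13+11+11 = 57
BRV → CEN → RIV → MID: 2+20+20 = 42
BRV → CEN → RIV → PIN → FIR → MID: 2+20+17+21+11 = 71
The minimum is $42 via BRV → CEN → RIV → MID.

$42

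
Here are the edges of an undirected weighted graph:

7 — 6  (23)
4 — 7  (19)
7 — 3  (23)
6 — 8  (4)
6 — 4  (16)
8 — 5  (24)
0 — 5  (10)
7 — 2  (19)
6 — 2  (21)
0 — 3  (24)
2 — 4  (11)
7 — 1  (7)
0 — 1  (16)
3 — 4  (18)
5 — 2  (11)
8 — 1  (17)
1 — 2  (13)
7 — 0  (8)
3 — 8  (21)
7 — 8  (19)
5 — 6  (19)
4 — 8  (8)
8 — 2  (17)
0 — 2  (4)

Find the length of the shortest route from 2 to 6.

Shortest distances from 2:
2: 0
0: 4  (via 2)
4: 11  (via 2)
5: 11  (via 2)
7: 12  (via 0)
1: 13  (via 2)
8: 17  (via 2)
6: 21  (via 2)
Shortest route: 2–6 = 21.

21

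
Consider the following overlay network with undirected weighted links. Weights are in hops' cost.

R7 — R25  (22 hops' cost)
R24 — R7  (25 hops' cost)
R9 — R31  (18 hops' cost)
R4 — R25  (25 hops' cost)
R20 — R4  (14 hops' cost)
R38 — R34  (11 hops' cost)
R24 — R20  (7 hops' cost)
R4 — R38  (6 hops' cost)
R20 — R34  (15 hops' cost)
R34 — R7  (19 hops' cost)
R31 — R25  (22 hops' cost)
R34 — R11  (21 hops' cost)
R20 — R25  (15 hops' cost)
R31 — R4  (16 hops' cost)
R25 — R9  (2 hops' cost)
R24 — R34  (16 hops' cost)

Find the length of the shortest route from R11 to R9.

53 hops' cost

Compare a few routes:
R11 - R34 - R24 - R20 - R25 - R9: 21+16+7+15+2 = 61
R11 - R34 - R7 - R25 - R9: 21+19+22+2 = 64
R11 - R34 - R20 - R25 - R9: 21+15+15+2 = 53
R11 - R34 - R38 - R4 - R25 - R9: 21+11+6+25+2 = 65
Cheapest is R11 - R34 - R20 - R25 - R9 at 53 hops' cost.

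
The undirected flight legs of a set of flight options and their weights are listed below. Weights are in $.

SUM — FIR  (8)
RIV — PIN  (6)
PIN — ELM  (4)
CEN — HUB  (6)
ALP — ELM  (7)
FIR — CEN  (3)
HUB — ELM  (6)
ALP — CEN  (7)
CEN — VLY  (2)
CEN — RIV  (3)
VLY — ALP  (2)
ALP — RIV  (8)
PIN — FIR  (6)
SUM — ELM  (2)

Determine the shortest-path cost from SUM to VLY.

Compare a few routes:
SUM → ELM → HUB → CEN → VLY: 2+6+6+2 = 16
SUM → ELM → ALP → VLY: 2+7+2 = 11
SUM → FIR → CEN → VLY: 8+3+2 = 13
SUM → ELM → PIN → RIV → CEN → VLY: 2+4+6+3+2 = 17
Cheapest is SUM → ELM → ALP → VLY at $11.

$11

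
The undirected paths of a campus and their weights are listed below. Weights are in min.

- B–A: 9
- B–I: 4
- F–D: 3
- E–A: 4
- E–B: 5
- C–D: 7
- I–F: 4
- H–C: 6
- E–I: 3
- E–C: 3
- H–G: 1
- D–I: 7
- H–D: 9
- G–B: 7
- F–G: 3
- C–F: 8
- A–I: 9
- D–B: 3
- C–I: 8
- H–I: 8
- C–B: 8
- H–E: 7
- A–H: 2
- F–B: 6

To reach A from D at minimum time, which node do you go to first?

F

Candidate routes:
D - H - A: 9+2 = 11
D - B - E - A: 3+5+4 = 12
D - F - G - H - A: 3+3+1+2 = 9
Cheapest is D - F - G - H - A at 9 min.
So from D the first move is to F.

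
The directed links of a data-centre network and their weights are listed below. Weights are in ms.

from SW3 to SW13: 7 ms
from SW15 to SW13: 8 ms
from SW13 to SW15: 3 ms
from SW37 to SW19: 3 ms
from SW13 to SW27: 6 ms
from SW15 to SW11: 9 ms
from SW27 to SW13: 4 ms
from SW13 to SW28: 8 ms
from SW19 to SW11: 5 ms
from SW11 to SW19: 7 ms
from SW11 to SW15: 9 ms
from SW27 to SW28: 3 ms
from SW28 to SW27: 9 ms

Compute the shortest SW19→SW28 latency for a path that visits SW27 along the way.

31 ms

Best SW19 to SW27: SW19–SW11–SW15–SW13–SW27 costing 28
Shortest SW27→SW28: SW27–SW28 = 3
Total via SW27: 28 + 3 = 31 ms.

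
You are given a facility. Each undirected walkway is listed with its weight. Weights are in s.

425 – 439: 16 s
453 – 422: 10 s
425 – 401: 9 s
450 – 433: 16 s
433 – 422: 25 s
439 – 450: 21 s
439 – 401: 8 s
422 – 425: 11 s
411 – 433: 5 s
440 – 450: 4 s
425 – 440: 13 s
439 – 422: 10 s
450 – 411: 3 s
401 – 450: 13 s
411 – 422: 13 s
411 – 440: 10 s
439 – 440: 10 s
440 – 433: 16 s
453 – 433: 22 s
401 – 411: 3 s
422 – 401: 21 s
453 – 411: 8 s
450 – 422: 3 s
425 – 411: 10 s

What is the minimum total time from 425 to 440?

13 s

Enumerating some paths:
425 - 411 - 450 - 440: 10+3+4 = 17
425 - 440: 13 = 13
The minimum is 13 s via 425 - 440.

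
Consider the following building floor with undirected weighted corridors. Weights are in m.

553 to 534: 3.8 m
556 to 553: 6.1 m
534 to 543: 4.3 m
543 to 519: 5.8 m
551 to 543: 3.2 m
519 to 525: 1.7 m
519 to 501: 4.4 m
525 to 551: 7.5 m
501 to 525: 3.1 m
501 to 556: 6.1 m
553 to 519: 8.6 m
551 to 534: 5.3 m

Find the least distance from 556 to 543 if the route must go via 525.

16.7 m

Best 556 to 525: 556 → 501 → 525 costing 9.2
Shortest 525→543: 525 → 519 → 543 = 7.5
Total via 525: 9.2 + 7.5 = 16.7 m.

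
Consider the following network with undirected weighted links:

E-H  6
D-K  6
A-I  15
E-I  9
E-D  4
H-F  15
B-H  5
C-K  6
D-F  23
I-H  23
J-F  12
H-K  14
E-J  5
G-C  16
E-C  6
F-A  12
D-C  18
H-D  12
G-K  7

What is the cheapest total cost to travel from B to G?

Enumerating some paths:
B - H - E - D - K - G: 5+6+4+6+7 = 28
B - H - E - C - K - G: 5+6+6+6+7 = 30
B - H - K - G: 5+14+7 = 26
Cheapest is B - H - K - G at 26.

26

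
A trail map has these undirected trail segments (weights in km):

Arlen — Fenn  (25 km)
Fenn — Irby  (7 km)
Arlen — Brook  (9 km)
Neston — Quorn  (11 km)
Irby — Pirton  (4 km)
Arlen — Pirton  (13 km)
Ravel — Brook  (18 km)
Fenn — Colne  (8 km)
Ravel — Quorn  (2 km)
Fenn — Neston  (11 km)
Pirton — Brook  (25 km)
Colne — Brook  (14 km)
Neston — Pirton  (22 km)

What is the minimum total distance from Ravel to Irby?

31 km

Shortest distances from Ravel:
Ravel: 0
Quorn: 2  (via Ravel)
Neston: 13  (via Quorn)
Brook: 18  (via Ravel)
Fenn: 24  (via Neston)
Arlen: 27  (via Brook)
Irby: 31  (via Fenn)
Shortest route: Ravel → Quorn → Neston → Fenn → Irby = 31 km.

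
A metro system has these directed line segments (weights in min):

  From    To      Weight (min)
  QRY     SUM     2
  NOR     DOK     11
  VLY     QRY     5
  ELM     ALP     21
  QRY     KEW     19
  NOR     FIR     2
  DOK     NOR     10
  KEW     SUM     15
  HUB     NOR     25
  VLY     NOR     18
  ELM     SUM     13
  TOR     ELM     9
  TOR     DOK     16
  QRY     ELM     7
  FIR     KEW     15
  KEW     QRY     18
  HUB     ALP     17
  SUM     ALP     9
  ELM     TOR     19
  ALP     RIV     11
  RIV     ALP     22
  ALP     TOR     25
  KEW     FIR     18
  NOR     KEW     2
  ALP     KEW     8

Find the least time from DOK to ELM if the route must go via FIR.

52 min

Best DOK to FIR: DOK–NOR–FIR costing 12
Best FIR to ELM: FIR–KEW–QRY–ELM costing 40
Total via FIR: 12 + 40 = 52 min.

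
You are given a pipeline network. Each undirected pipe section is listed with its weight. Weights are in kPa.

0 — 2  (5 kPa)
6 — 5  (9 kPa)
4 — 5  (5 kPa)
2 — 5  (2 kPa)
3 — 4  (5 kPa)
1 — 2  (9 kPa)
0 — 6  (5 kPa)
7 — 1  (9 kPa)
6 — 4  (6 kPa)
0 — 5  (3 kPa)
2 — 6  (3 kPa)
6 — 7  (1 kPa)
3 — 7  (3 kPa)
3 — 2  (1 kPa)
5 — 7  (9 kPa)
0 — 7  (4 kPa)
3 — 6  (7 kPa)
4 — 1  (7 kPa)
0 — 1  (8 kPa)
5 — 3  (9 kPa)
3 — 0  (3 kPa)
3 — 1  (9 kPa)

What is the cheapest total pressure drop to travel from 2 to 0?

Candidate routes:
2 - 0: 5 = 5
2 - 3 - 0: 1+3 = 4
2 - 6 - 0: 3+5 = 8
2 - 5 - 0: 2+3 = 5
Cheapest is 2 - 3 - 0 at 4 kPa.

4 kPa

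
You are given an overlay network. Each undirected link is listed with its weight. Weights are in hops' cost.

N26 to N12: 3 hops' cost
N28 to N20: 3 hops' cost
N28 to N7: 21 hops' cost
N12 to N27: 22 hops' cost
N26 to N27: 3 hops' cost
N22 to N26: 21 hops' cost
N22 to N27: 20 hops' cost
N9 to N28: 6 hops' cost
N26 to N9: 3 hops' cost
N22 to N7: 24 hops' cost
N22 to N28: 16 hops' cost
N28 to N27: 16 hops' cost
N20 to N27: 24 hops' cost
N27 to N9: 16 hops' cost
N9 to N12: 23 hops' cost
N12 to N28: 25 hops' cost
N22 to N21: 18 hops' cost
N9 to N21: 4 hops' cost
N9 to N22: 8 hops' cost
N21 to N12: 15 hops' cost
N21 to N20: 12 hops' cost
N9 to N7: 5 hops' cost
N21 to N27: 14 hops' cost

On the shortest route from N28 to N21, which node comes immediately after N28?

Candidate routes:
N28 - N9 - N21: 6+4 = 10
N28 - N20 - N21: 3+12 = 15
Cheapest is N28 - N9 - N21 at 10 hops' cost.
So from N28 the first move is to N9.

N9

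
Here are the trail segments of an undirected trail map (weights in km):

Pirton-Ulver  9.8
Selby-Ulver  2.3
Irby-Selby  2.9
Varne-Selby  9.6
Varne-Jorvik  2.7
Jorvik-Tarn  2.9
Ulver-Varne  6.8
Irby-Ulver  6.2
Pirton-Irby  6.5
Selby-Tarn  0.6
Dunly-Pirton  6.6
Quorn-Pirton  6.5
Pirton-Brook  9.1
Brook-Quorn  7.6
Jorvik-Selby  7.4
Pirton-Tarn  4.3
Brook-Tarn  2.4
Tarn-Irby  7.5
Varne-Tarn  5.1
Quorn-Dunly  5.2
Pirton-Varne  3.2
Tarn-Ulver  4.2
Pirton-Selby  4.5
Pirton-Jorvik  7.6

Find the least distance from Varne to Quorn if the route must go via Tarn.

Best Varne to Tarn: Varne–Tarn costing 5.1
Best Tarn to Quorn: Tarn–Brook–Quorn costing 10
Total via Tarn: 5.1 + 10 = 15.1 km.

15.1 km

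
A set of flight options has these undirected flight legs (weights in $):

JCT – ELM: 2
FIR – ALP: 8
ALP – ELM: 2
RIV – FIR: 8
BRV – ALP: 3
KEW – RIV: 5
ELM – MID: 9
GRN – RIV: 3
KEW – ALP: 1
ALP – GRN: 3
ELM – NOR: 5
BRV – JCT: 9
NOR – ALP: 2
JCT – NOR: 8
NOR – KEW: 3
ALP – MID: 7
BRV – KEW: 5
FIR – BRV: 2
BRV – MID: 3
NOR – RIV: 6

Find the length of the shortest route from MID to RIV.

$12

Running Dijkstra from MID:
MID: 0
BRV: 3  (via MID)
FIR: 5  (via BRV)
ALP: 6  (via BRV)
KEW: 7  (via ALP)
ELM: 8  (via ALP)
NOR: 8  (via ALP)
GRN: 9  (via ALP)
JCT: 10  (via ELM)
RIV: 12  (via KEW)
Shortest route: MID → BRV → ALP → KEW → RIV = $12.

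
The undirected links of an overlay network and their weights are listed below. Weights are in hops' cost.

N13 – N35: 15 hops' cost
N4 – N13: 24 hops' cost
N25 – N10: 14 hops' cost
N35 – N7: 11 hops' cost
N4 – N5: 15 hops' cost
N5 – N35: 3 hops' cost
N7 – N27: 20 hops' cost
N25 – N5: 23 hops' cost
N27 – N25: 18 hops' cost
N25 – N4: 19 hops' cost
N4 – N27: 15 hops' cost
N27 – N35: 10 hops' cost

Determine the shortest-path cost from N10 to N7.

Compare a few routes:
N10–N25–N27–N7: 14+18+20 = 52
N10–N25–N27–N35–N7: 14+18+10+11 = 53
N10–N25–N5–N35–N7: 14+23+3+11 = 51
The minimum is 51 hops' cost via N10–N25–N5–N35–N7.

51 hops' cost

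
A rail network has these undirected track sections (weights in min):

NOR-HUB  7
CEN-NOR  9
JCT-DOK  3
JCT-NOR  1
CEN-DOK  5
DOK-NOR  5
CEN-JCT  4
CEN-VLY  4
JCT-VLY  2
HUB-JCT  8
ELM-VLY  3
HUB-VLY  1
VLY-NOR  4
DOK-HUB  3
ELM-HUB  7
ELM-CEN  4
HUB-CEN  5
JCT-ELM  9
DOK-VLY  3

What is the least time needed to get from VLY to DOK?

Settle nodes by increasing distance from VLY:
VLY: 0
HUB: 1  (via VLY)
JCT: 2  (via VLY)
DOK: 3  (via VLY)
Shortest route: VLY → DOK = 3 min.

3 min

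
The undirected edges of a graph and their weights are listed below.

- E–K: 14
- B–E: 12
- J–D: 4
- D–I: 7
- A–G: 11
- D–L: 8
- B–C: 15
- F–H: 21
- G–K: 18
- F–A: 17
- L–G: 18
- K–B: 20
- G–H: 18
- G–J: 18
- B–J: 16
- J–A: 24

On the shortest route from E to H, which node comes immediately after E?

Compare a few routes:
E → B → J → D → L → G → H: 12+16+4+8+18+18 = 76
E → K → G → H: 14+18+18 = 50
E → B → J → G → H: 12+16+18+18 = 64
E → B → K → G → H: 12+20+18+18 = 68
Cheapest is E → K → G → H at 50.
So from E the first move is to K.

K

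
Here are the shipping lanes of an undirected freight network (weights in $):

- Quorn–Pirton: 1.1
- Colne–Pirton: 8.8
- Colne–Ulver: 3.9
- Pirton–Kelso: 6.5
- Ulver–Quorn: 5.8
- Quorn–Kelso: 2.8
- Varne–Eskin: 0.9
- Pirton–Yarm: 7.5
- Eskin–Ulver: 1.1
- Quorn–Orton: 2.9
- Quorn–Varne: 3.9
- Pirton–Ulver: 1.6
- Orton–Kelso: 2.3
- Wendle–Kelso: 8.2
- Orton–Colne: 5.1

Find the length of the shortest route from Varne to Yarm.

Candidate routes:
Varne–Eskin–Ulver–Pirton–Yarm: 0.9+1.1+1.6+7.5 = 11.1
Varne–Quorn–Ulver–Pirton–Yarm: 3.9+5.8+1.6+7.5 = 18.8
Varne–Quorn–Pirton–Yarm: 3.9+1.1+7.5 = 12.5
Varne–Eskin–Ulver–Quorn–Pirton–Yarm: 0.9+1.1+5.8+1.1+7.5 = 16.4
The minimum is $11.1 via Varne–Eskin–Ulver–Pirton–Yarm.

$11.1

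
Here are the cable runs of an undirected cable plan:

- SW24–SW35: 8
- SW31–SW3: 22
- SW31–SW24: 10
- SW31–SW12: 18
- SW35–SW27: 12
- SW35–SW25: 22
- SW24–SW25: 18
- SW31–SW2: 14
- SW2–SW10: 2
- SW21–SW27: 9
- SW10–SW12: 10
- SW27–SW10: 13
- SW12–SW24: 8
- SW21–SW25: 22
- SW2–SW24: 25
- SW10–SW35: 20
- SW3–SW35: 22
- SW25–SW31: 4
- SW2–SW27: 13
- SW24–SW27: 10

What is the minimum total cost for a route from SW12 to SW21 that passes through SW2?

Shortest SW12→SW2: SW12 → SW10 → SW2 = 12
Best SW2 to SW21: SW2 → SW27 → SW21 costing 22
Total via SW2: 12 + 22 = 34.

34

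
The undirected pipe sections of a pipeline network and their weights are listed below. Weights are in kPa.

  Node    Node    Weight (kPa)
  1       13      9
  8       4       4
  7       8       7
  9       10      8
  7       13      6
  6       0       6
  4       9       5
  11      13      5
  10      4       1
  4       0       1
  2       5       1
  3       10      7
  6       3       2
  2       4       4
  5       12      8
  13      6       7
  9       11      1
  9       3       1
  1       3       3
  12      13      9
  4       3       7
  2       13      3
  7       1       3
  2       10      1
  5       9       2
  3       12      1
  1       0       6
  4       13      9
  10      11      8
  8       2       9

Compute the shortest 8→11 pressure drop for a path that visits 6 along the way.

Shortest 8→6: 8 → 4 → 0 → 6 = 11
Best 6 to 11: 6 → 3 → 9 → 11 costing 4
Total via 6: 11 + 4 = 15 kPa.

15 kPa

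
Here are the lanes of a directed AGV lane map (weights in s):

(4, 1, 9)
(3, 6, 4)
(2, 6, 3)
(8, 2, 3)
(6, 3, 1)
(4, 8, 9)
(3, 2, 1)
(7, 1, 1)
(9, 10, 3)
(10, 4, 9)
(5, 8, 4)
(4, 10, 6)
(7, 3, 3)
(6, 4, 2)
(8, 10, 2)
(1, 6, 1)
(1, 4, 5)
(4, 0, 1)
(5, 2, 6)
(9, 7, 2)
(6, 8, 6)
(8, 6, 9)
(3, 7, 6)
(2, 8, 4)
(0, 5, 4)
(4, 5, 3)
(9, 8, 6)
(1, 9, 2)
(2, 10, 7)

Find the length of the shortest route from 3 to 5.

Compare a few routes:
3 → 6 → 4 → 5: 4+2+3 = 9
3 → 2 → 6 → 4 → 0 → 5: 1+3+2+1+4 = 11
3 → 6 → 4 → 0 → 5: 4+2+1+4 = 11
The minimum is 9 s via 3 → 6 → 4 → 5.

9 s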